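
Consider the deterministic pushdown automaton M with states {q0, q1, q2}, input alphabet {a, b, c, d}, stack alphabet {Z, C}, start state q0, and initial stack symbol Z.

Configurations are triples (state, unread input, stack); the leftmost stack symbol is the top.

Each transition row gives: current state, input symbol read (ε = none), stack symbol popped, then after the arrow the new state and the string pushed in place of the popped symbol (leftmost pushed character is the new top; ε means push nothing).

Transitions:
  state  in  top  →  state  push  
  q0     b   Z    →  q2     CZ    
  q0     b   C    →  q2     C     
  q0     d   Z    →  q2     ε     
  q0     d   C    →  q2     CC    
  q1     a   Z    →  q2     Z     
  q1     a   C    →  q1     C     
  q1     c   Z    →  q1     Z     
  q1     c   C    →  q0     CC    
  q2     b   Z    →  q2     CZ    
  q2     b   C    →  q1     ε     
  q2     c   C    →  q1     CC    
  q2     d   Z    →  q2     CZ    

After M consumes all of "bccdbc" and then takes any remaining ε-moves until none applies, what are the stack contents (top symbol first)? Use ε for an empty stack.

CCCCZ

(q0, bccdbc, Z)
  read b, top Z: go to q2, push CZ → (q2, ccdbc, CZ)
  read c, top C: go to q1, push CC → (q1, cdbc, CCZ)
  read c, top C: go to q0, push CC → (q0, dbc, CCCZ)
  read d, top C: go to q2, push CC → (q2, bc, CCCCZ)
  read b, top C: go to q1, push ε → (q1, c, CCCZ)
  read c, top C: go to q0, push CC → (q0, ε, CCCCZ)
All input consumed in state q0 with stack CCCCZ.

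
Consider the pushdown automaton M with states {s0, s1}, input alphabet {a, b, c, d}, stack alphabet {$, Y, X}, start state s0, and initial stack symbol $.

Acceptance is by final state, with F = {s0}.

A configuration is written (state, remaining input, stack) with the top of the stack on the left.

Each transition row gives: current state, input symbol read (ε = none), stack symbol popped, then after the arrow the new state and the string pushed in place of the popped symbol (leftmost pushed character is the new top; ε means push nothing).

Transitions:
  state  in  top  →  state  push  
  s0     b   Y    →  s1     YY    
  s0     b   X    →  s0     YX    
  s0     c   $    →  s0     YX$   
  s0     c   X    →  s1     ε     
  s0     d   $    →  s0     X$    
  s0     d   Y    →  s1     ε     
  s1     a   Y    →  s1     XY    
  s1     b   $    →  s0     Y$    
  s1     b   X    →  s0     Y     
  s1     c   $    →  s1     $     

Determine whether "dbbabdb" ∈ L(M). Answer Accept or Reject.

No computation consumes all input and reaches a final state.

Reject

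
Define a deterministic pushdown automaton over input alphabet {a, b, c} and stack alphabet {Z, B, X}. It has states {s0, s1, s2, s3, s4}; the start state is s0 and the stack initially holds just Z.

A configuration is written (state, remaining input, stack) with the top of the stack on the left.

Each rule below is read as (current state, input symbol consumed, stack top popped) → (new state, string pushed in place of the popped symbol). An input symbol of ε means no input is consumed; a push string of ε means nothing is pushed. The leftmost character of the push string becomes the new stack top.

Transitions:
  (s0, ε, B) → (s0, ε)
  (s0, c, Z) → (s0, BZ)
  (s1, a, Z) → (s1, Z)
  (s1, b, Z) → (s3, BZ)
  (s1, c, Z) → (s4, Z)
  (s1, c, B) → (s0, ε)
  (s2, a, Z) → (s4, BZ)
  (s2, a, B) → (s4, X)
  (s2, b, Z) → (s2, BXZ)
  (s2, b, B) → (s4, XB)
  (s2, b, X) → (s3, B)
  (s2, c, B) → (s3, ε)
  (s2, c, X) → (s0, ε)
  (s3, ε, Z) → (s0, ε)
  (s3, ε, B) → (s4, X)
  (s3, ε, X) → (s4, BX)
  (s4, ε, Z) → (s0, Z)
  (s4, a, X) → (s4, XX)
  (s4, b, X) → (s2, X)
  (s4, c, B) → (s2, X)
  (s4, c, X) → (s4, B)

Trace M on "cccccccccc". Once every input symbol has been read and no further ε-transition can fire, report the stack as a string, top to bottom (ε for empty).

Z

(s0, cccccccccc, Z) ⊢ (s0, ccccccccc, BZ) ⊢ (s0, ccccccccc, Z) ⊢ (s0, cccccccc, BZ) ⊢ (s0, cccccccc, Z) ⊢ (s0, ccccccc, BZ) ⊢ (s0, ccccccc, Z) ⊢ (s0, cccccc, BZ) ⊢ (s0, cccccc, Z) ⊢ (s0, ccccc, BZ) ⊢ (s0, ccccc, Z) ⊢ (s0, cccc, BZ) ⊢ (s0, cccc, Z) ⊢ (s0, ccc, BZ) ⊢ (s0, ccc, Z) ⊢ (s0, cc, BZ) ⊢ (s0, cc, Z) ⊢ (s0, c, BZ) ⊢ (s0, c, Z) ⊢ (s0, ε, BZ) ⊢ (s0, ε, Z)
All input consumed in state s0 with stack Z.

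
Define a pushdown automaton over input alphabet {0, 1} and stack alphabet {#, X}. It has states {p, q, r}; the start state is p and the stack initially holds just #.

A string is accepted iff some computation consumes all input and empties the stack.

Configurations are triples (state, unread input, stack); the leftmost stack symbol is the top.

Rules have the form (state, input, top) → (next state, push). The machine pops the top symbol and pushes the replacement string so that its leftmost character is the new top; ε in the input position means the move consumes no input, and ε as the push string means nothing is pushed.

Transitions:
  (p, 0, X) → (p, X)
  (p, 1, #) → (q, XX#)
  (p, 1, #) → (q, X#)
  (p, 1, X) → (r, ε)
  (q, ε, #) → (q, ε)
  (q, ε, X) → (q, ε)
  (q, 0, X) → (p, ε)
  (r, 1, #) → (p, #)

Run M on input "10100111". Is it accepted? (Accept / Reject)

Accept

One accepting computation: (p, 10100111, #) ⊢ (q, 0100111, X#) ⊢ (p, 100111, #) ⊢ (q, 00111, XX#) ⊢ (p, 0111, X#) ⊢ (p, 111, X#) ⊢ (r, 11, #) ⊢ (p, 1, #) ⊢ (q, ε, X#) ⊢ (q, ε, #) ⊢ (q, ε, ε)
All input consumed and the stack is empty.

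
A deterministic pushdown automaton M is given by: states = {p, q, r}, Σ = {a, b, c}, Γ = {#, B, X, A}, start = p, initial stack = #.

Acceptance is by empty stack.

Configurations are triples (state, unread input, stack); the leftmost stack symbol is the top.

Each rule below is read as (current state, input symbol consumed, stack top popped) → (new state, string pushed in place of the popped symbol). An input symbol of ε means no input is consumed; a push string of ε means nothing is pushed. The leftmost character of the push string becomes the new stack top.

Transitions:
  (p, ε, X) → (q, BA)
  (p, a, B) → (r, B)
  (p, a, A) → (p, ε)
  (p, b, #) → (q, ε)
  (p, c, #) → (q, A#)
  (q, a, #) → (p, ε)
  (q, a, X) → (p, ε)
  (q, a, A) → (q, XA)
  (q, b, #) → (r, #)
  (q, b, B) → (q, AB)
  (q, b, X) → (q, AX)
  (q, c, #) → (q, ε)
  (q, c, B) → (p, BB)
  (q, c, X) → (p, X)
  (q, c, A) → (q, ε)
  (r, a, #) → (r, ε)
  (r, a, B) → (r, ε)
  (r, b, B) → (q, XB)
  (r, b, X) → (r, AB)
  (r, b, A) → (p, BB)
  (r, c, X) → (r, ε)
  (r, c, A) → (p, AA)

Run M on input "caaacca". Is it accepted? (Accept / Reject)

Accept

(p, caaacca, #)
  read c, top #: go to q, push A# → (q, aaacca, A#)
  read a, top A: go to q, push XA → (q, aacca, XA#)
  read a, top X: go to p, push ε → (p, acca, A#)
  read a, top A: go to p, push ε → (p, cca, #)
  read c, top #: go to q, push A# → (q, ca, A#)
  read c, top A: go to q, push ε → (q, a, #)
  read a, top #: go to p, push ε → (p, ε, ε)
All input consumed and the stack is empty.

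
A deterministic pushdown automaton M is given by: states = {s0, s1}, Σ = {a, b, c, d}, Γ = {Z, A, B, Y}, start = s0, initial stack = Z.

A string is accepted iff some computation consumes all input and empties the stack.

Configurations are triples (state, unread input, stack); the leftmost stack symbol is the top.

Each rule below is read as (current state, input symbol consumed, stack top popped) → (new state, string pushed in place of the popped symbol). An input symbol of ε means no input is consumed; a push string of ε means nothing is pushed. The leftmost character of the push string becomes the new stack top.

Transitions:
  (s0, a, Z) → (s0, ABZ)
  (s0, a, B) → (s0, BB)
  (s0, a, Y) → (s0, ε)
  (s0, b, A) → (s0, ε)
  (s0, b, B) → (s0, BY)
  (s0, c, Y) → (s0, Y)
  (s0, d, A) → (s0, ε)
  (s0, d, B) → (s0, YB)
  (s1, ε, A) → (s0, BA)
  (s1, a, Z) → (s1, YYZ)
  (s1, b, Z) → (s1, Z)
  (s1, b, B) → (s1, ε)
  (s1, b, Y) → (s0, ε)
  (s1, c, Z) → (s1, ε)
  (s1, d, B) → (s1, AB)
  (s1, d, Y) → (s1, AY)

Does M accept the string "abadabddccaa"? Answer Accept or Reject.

Reject

(s0, abadabddccaa, Z)
  read a, top Z: go to s0, push ABZ → (s0, badabddccaa, ABZ)
  read b, top A: go to s0, push ε → (s0, adabddccaa, BZ)
  read a, top B: go to s0, push BB → (s0, dabddccaa, BBZ)
  read d, top B: go to s0, push YB → (s0, abddccaa, YBBZ)
  read a, top Y: go to s0, push ε → (s0, bddccaa, BBZ)
  read b, top B: go to s0, push BY → (s0, ddccaa, BYBZ)
  read d, top B: go to s0, push YB → (s0, dccaa, YBYBZ)
No transition applies at (s0, dccaa, YBYBZ); input not fully consumed.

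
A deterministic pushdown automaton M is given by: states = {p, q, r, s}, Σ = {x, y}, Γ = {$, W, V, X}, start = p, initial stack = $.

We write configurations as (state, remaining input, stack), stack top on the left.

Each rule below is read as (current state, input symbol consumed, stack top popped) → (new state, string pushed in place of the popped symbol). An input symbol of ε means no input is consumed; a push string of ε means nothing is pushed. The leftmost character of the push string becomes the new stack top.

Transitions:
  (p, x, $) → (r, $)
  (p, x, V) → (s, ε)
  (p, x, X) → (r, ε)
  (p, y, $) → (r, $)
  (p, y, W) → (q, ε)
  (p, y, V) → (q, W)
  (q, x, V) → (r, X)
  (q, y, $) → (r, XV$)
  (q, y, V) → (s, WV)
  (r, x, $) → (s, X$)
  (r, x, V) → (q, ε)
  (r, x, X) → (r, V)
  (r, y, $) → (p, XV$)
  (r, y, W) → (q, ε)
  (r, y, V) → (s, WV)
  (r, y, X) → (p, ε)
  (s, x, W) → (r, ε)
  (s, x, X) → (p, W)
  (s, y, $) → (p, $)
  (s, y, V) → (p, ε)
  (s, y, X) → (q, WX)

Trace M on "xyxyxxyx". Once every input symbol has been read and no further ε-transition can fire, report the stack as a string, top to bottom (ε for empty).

VV$

(p, xyxyxxyx, $)
  read x, top $: go to r, push $ → (r, yxyxxyx, $)
  read y, top $: go to p, push XV$ → (p, xyxxyx, XV$)
  read x, top X: go to r, push ε → (r, yxxyx, V$)
  read y, top V: go to s, push WV → (s, xxyx, WV$)
  read x, top W: go to r, push ε → (r, xyx, V$)
  read x, top V: go to q, push ε → (q, yx, $)
  read y, top $: go to r, push XV$ → (r, x, XV$)
  read x, top X: go to r, push V → (r, ε, VV$)
All input consumed in state r with stack VV$.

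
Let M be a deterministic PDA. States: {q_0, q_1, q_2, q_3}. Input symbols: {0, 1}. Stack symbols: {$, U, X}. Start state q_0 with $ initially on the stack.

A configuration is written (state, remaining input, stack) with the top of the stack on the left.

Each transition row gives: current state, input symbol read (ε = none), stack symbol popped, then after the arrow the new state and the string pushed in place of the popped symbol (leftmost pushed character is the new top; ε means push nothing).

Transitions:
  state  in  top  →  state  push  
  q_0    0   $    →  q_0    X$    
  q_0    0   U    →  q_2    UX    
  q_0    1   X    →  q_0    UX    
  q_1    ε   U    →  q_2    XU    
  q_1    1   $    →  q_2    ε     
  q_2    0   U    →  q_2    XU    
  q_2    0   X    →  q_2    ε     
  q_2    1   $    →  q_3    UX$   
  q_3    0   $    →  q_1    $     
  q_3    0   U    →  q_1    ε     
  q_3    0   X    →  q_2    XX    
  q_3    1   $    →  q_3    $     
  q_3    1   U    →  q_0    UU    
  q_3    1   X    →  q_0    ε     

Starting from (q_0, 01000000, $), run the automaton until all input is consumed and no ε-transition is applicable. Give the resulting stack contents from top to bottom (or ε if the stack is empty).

XUXX$

(q_0, 01000000, $)
  read 0, top $: go to q_0, push X$ → (q_0, 1000000, X$)
  read 1, top X: go to q_0, push UX → (q_0, 000000, UX$)
  read 0, top U: go to q_2, push UX → (q_2, 00000, UXX$)
  read 0, top U: go to q_2, push XU → (q_2, 0000, XUXX$)
  read 0, top X: go to q_2, push ε → (q_2, 000, UXX$)
  read 0, top U: go to q_2, push XU → (q_2, 00, XUXX$)
  read 0, top X: go to q_2, push ε → (q_2, 0, UXX$)
  read 0, top U: go to q_2, push XU → (q_2, ε, XUXX$)
All input consumed in state q_2 with stack XUXX$.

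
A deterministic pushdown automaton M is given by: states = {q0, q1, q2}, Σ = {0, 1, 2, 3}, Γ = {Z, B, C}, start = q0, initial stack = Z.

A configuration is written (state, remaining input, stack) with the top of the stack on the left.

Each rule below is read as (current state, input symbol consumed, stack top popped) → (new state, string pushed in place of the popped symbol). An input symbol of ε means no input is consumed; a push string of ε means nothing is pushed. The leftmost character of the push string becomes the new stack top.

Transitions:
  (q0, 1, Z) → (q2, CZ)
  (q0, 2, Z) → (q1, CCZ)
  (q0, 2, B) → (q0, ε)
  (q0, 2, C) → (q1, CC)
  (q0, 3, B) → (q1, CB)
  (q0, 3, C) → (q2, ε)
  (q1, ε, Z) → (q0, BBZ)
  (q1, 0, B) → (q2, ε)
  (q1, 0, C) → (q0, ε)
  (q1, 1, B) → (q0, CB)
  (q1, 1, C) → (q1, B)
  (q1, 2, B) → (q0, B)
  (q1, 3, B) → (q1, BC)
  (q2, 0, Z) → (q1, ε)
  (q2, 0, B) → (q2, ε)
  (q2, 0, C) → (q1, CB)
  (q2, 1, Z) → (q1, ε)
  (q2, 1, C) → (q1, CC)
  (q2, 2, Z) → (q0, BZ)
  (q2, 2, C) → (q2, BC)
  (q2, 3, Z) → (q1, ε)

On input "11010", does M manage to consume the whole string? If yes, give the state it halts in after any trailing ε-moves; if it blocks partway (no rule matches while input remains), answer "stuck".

stuck

(q0, 11010, Z)
  read 1, top Z: go to q2, push CZ → (q2, 1010, CZ)
  read 1, top C: go to q1, push CC → (q1, 010, CCZ)
  read 0, top C: go to q0, push ε → (q0, 10, CZ)
No transition for (q0, 1, top C); M blocks with input 10 remaining.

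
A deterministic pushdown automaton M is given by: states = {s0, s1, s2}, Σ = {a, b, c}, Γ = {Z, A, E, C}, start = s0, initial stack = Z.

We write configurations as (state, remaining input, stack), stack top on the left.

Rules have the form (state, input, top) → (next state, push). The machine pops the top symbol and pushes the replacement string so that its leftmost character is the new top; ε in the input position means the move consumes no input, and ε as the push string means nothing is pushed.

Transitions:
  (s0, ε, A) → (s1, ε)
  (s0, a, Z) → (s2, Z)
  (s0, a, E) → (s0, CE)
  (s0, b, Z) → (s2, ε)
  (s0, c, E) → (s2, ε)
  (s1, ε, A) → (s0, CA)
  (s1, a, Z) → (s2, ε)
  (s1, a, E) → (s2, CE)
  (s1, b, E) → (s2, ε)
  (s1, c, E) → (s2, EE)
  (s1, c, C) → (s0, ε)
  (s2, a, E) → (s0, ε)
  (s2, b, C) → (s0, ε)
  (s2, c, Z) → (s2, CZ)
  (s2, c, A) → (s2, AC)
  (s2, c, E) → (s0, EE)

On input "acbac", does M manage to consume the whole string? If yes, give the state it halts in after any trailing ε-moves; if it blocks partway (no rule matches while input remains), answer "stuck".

(s0, acbac, Z)
  read a, top Z: go to s2, push Z → (s2, cbac, Z)
  read c, top Z: go to s2, push CZ → (s2, bac, CZ)
  read b, top C: go to s0, push ε → (s0, ac, Z)
  read a, top Z: go to s2, push Z → (s2, c, Z)
  read c, top Z: go to s2, push CZ → (s2, ε, CZ)
All input consumed; M is in state s2.

s2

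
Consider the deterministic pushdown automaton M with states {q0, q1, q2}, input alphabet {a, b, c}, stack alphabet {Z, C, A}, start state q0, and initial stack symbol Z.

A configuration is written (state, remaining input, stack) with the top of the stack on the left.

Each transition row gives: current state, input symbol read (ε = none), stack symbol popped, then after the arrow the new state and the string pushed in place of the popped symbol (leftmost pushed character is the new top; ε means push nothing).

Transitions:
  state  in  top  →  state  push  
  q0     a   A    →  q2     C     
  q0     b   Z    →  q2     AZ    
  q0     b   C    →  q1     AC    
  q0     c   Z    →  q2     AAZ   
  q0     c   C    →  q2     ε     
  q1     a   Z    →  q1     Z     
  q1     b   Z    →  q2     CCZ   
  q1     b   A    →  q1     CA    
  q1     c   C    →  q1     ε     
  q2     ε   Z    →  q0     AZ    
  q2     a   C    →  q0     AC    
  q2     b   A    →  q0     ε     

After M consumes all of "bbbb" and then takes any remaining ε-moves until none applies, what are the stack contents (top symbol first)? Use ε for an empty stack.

Z

(q0, bbbb, Z)
  read b, top Z: go to q2, push AZ → (q2, bbb, AZ)
  read b, top A: go to q0, push ε → (q0, bb, Z)
  read b, top Z: go to q2, push AZ → (q2, b, AZ)
  read b, top A: go to q0, push ε → (q0, ε, Z)
All input consumed in state q0 with stack Z.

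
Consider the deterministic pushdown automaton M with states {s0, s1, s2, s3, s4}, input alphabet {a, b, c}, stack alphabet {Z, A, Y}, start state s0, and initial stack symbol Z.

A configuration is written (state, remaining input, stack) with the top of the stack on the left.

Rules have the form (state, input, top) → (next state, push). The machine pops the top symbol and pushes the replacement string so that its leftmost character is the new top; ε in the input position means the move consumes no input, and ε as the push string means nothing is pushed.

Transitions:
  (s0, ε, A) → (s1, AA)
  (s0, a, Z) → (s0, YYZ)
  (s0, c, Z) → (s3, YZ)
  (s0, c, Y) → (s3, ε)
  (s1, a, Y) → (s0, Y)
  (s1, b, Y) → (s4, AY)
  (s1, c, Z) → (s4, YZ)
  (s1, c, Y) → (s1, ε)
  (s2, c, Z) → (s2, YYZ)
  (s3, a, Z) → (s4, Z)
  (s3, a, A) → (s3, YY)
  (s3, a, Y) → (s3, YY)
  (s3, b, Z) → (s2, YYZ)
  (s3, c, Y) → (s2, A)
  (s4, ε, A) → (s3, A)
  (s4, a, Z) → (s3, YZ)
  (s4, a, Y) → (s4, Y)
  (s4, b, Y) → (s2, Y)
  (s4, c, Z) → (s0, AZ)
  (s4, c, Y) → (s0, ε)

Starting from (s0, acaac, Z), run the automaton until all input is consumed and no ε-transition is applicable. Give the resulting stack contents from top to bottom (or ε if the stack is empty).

(s0, acaac, Z) ⊢ (s0, caac, YYZ) ⊢ (s3, aac, YZ) ⊢ (s3, ac, YYZ) ⊢ (s3, c, YYYZ) ⊢ (s2, ε, AYYZ)
All input consumed in state s2 with stack AYYZ.

AYYZ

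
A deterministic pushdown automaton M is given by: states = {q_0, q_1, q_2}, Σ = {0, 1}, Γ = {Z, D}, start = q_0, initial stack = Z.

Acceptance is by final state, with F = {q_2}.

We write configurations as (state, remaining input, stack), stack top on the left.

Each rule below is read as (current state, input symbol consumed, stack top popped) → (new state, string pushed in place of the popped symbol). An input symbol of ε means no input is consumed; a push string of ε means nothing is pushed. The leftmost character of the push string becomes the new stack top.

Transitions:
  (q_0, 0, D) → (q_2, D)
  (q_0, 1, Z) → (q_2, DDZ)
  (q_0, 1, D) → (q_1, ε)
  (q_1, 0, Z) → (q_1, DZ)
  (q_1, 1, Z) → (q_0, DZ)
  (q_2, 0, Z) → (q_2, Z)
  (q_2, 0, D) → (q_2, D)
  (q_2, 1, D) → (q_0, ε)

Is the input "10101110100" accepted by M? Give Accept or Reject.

(q_0, 10101110100, Z)
  read 1, top Z: go to q_2, push DDZ → (q_2, 0101110100, DDZ)
  read 0, top D: go to q_2, push D → (q_2, 101110100, DDZ)
  read 1, top D: go to q_0, push ε → (q_0, 01110100, DZ)
  read 0, top D: go to q_2, push D → (q_2, 1110100, DZ)
  read 1, top D: go to q_0, push ε → (q_0, 110100, Z)
  read 1, top Z: go to q_2, push DDZ → (q_2, 10100, DDZ)
  read 1, top D: go to q_0, push ε → (q_0, 0100, DZ)
  read 0, top D: go to q_2, push D → (q_2, 100, DZ)
  read 1, top D: go to q_0, push ε → (q_0, 00, Z)
No transition applies at (q_0, 00, Z); input not fully consumed.

Reject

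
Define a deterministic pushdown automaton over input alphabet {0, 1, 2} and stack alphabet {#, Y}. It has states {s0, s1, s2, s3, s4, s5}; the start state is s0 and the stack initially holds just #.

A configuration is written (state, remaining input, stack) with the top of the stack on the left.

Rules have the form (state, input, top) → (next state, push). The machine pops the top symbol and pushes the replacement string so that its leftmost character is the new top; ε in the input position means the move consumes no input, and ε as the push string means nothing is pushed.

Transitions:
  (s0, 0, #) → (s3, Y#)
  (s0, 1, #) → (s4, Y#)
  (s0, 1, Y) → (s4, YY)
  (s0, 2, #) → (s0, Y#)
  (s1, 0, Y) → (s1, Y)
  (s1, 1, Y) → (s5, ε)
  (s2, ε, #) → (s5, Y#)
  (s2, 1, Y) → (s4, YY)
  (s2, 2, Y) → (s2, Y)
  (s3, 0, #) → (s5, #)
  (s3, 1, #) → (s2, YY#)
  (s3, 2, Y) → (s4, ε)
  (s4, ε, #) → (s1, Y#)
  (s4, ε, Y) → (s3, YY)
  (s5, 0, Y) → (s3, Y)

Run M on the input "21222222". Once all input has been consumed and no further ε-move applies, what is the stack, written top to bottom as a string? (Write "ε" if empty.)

(s0, 21222222, #)
  read 2, top #: go to s0, push Y# → (s0, 1222222, Y#)
  read 1, top Y: go to s4, push YY → (s4, 222222, YY#)
  ε-move, top Y: go to s3, push YY → (s3, 222222, YYY#)
  read 2, top Y: go to s4, push ε → (s4, 22222, YY#)
  ε-move, top Y: go to s3, push YY → (s3, 22222, YYY#)
  read 2, top Y: go to s4, push ε → (s4, 2222, YY#)
  ε-move, top Y: go to s3, push YY → (s3, 2222, YYY#)
  read 2, top Y: go to s4, push ε → (s4, 222, YY#)
  ε-move, top Y: go to s3, push YY → (s3, 222, YYY#)
  read 2, top Y: go to s4, push ε → (s4, 22, YY#)
  ε-move, top Y: go to s3, push YY → (s3, 22, YYY#)
  read 2, top Y: go to s4, push ε → (s4, 2, YY#)
  ε-move, top Y: go to s3, push YY → (s3, 2, YYY#)
  read 2, top Y: go to s4, push ε → (s4, ε, YY#)
  ε-move, top Y: go to s3, push YY → (s3, ε, YYY#)
All input consumed in state s3 with stack YYY#.

YYY#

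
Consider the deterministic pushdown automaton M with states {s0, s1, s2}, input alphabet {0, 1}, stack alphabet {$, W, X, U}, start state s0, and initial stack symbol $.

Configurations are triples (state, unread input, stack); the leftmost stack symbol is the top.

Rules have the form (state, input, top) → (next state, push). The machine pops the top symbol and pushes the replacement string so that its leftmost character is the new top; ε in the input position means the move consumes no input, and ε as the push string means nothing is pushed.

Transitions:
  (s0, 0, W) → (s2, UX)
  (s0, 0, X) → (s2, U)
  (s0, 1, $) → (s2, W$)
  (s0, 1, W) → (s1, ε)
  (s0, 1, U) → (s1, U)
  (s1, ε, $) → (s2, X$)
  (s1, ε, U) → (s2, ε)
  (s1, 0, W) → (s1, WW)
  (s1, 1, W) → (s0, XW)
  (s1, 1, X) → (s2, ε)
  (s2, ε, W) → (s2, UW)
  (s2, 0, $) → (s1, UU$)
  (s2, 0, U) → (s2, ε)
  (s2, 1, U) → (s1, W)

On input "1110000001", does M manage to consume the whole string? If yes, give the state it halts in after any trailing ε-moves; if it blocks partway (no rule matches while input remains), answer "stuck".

(s0, 1110000001, $)
  read 1, top $: go to s2, push W$ → (s2, 110000001, W$)
  ε-move, top W: go to s2, push UW → (s2, 110000001, UW$)
  read 1, top U: go to s1, push W → (s1, 10000001, WW$)
  read 1, top W: go to s0, push XW → (s0, 0000001, XWW$)
  read 0, top X: go to s2, push U → (s2, 000001, UWW$)
  read 0, top U: go to s2, push ε → (s2, 00001, WW$)
  ε-move, top W: go to s2, push UW → (s2, 00001, UWW$)
  read 0, top U: go to s2, push ε → (s2, 0001, WW$)
  ε-move, top W: go to s2, push UW → (s2, 0001, UWW$)
  read 0, top U: go to s2, push ε → (s2, 001, WW$)
  ε-move, top W: go to s2, push UW → (s2, 001, UWW$)
  read 0, top U: go to s2, push ε → (s2, 01, WW$)
  ε-move, top W: go to s2, push UW → (s2, 01, UWW$)
  read 0, top U: go to s2, push ε → (s2, 1, WW$)
  ε-move, top W: go to s2, push UW → (s2, 1, UWW$)
  read 1, top U: go to s1, push W → (s1, ε, WWW$)
All input consumed; M is in state s1.

s1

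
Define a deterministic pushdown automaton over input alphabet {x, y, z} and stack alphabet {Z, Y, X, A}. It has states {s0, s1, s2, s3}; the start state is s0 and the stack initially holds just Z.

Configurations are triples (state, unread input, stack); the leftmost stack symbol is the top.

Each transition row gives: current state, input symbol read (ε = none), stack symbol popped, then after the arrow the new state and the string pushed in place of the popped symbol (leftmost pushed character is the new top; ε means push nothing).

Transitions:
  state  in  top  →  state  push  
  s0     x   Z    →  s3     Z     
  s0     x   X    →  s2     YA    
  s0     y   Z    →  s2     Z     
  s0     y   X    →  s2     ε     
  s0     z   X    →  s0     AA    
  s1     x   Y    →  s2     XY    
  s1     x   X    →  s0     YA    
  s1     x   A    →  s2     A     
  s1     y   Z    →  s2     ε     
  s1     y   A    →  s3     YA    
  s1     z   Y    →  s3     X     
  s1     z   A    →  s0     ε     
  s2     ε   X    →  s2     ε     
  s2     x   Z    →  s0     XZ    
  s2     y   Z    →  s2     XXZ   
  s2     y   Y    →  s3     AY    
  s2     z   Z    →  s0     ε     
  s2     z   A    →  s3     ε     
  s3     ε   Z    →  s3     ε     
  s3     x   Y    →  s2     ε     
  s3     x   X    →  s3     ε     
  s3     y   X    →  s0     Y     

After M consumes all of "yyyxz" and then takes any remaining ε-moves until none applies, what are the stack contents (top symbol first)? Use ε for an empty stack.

AAZ

(s0, yyyxz, Z)
  read y, top Z: go to s2, push Z → (s2, yyxz, Z)
  read y, top Z: go to s2, push XXZ → (s2, yxz, XXZ)
  ε-move, top X: go to s2, push ε → (s2, yxz, XZ)
  ε-move, top X: go to s2, push ε → (s2, yxz, Z)
  read y, top Z: go to s2, push XXZ → (s2, xz, XXZ)
  ε-move, top X: go to s2, push ε → (s2, xz, XZ)
  ε-move, top X: go to s2, push ε → (s2, xz, Z)
  read x, top Z: go to s0, push XZ → (s0, z, XZ)
  read z, top X: go to s0, push AA → (s0, ε, AAZ)
All input consumed in state s0 with stack AAZ.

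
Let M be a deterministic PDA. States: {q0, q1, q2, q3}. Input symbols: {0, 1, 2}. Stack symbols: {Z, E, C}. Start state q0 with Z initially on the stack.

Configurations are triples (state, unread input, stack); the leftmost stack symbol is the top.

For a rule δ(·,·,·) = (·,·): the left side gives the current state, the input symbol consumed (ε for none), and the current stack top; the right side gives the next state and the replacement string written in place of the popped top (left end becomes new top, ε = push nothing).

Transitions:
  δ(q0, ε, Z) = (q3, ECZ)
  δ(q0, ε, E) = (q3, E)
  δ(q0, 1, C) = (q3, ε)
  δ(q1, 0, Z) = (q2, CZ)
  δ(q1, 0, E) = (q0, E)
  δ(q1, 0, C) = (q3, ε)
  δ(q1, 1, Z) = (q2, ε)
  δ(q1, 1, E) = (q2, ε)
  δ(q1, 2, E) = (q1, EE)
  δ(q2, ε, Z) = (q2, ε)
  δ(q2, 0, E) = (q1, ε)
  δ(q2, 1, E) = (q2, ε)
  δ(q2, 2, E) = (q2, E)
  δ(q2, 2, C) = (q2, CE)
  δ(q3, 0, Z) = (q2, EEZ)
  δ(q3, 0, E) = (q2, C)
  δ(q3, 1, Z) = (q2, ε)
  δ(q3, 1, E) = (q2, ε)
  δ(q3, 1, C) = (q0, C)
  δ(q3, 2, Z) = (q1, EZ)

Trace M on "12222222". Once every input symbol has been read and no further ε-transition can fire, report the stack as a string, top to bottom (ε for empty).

CEEEEEEEZ

(q0, 12222222, Z)
  ε-move, top Z: go to q3, push ECZ → (q3, 12222222, ECZ)
  read 1, top E: go to q2, push ε → (q2, 2222222, CZ)
  read 2, top C: go to q2, push CE → (q2, 222222, CEZ)
  read 2, top C: go to q2, push CE → (q2, 22222, CEEZ)
  read 2, top C: go to q2, push CE → (q2, 2222, CEEEZ)
  read 2, top C: go to q2, push CE → (q2, 222, CEEEEZ)
  read 2, top C: go to q2, push CE → (q2, 22, CEEEEEZ)
  read 2, top C: go to q2, push CE → (q2, 2, CEEEEEEZ)
  read 2, top C: go to q2, push CE → (q2, ε, CEEEEEEEZ)
All input consumed in state q2 with stack CEEEEEEEZ.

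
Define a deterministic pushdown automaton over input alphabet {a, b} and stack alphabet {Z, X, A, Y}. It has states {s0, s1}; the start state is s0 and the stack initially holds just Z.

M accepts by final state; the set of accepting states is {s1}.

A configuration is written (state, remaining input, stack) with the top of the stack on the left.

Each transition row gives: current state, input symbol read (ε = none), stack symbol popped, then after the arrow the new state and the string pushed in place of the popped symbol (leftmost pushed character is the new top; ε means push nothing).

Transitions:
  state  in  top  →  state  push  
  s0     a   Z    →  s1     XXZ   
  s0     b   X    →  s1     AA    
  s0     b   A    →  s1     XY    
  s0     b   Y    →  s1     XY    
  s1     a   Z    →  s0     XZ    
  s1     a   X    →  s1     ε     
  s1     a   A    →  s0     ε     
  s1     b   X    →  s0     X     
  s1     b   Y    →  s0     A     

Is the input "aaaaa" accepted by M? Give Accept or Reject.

Reject

(s0, aaaaa, Z)
  read a, top Z: go to s1, push XXZ → (s1, aaaa, XXZ)
  read a, top X: go to s1, push ε → (s1, aaa, XZ)
  read a, top X: go to s1, push ε → (s1, aa, Z)
  read a, top Z: go to s0, push XZ → (s0, a, XZ)
No transition applies at (s0, a, XZ); input not fully consumed.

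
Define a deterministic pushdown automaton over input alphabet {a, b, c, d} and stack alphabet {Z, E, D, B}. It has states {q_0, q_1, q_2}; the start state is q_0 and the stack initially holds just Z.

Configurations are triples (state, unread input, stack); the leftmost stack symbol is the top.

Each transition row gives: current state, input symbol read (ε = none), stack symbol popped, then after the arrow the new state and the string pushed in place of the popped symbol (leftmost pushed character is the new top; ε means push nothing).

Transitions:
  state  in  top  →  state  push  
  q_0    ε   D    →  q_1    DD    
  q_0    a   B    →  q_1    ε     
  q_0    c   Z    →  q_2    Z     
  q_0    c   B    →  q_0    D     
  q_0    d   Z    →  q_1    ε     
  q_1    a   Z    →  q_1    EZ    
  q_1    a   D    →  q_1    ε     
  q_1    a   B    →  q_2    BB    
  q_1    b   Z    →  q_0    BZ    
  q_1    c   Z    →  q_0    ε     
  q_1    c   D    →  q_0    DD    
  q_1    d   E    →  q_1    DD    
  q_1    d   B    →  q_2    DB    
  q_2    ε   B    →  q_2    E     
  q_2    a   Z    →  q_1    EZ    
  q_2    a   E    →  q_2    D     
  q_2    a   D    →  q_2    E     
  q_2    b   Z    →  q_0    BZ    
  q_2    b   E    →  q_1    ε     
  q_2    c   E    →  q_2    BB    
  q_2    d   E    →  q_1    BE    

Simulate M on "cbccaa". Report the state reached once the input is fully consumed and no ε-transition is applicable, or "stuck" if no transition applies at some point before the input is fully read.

q_1

(q_0, cbccaa, Z) ⊢ (q_2, bccaa, Z) ⊢ (q_0, ccaa, BZ) ⊢ (q_0, caa, DZ) ⊢ (q_1, caa, DDZ) ⊢ (q_0, aa, DDDZ) ⊢ (q_1, aa, DDDDZ) ⊢ (q_1, a, DDDZ) ⊢ (q_1, ε, DDZ)
All input consumed; M is in state q_1.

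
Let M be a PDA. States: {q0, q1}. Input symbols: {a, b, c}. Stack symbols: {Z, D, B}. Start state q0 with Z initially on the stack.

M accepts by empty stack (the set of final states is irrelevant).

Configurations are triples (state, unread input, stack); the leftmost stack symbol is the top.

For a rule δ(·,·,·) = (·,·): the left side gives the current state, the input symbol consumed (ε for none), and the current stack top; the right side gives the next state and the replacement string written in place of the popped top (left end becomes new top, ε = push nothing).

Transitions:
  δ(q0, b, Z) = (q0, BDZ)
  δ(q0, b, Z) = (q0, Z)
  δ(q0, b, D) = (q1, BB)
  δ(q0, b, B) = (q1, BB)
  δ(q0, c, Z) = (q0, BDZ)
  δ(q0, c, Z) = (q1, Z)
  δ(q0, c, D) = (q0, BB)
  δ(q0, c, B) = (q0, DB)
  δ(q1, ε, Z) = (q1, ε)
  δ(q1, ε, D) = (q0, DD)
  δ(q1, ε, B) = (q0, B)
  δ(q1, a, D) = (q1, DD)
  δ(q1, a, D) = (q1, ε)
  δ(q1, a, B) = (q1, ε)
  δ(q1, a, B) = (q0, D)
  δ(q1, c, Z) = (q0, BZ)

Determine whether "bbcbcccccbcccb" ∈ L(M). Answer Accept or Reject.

No computation consumes all input and empties the stack.

Reject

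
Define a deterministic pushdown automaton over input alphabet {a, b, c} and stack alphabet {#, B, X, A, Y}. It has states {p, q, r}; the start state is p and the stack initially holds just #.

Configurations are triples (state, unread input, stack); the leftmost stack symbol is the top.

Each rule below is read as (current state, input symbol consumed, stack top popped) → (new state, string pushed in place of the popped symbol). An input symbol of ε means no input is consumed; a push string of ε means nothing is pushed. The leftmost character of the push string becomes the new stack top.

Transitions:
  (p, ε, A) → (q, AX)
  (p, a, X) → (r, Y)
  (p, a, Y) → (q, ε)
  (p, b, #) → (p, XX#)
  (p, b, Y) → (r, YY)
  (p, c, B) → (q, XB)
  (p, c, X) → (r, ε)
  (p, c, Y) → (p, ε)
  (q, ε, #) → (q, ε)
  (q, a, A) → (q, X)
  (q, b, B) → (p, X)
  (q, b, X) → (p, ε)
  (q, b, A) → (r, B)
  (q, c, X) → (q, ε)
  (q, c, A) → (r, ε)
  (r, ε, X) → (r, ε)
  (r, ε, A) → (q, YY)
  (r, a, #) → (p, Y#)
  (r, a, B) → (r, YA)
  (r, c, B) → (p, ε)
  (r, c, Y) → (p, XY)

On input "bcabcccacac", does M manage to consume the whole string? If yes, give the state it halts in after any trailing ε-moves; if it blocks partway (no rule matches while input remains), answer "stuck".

p

(p, bcabcccacac, #)
  read b, top #: go to p, push XX# → (p, cabcccacac, XX#)
  read c, top X: go to r, push ε → (r, abcccacac, X#)
  ε-move, top X: go to r, push ε → (r, abcccacac, #)
  read a, top #: go to p, push Y# → (p, bcccacac, Y#)
  read b, top Y: go to r, push YY → (r, cccacac, YY#)
  read c, top Y: go to p, push XY → (p, ccacac, XYY#)
  read c, top X: go to r, push ε → (r, cacac, YY#)
  read c, top Y: go to p, push XY → (p, acac, XYY#)
  read a, top X: go to r, push Y → (r, cac, YYY#)
  read c, top Y: go to p, push XY → (p, ac, XYYY#)
  read a, top X: go to r, push Y → (r, c, YYYY#)
  read c, top Y: go to p, push XY → (p, ε, XYYYY#)
All input consumed; M is in state p.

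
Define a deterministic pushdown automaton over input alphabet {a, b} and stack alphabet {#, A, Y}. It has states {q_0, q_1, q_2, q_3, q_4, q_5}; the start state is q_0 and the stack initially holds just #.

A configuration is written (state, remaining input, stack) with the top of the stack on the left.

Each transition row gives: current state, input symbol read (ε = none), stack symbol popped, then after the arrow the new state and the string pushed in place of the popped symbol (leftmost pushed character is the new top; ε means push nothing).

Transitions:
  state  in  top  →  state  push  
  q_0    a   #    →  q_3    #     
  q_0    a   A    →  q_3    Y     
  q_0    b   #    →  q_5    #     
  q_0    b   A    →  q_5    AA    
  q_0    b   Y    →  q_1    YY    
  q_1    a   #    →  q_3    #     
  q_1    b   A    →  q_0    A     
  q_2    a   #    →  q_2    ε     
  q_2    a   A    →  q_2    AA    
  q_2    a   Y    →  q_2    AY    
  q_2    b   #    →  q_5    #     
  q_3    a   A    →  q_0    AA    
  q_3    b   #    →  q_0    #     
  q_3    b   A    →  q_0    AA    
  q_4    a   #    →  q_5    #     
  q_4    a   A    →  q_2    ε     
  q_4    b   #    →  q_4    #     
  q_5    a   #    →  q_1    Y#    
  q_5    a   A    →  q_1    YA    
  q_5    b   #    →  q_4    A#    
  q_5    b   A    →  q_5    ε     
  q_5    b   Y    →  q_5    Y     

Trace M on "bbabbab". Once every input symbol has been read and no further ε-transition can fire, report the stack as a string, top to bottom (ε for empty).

#

(q_0, bbabbab, #)
  read b, top #: go to q_5, push # → (q_5, babbab, #)
  read b, top #: go to q_4, push A# → (q_4, abbab, A#)
  read a, top A: go to q_2, push ε → (q_2, bbab, #)
  read b, top #: go to q_5, push # → (q_5, bab, #)
  read b, top #: go to q_4, push A# → (q_4, ab, A#)
  read a, top A: go to q_2, push ε → (q_2, b, #)
  read b, top #: go to q_5, push # → (q_5, ε, #)
All input consumed in state q_5 with stack #.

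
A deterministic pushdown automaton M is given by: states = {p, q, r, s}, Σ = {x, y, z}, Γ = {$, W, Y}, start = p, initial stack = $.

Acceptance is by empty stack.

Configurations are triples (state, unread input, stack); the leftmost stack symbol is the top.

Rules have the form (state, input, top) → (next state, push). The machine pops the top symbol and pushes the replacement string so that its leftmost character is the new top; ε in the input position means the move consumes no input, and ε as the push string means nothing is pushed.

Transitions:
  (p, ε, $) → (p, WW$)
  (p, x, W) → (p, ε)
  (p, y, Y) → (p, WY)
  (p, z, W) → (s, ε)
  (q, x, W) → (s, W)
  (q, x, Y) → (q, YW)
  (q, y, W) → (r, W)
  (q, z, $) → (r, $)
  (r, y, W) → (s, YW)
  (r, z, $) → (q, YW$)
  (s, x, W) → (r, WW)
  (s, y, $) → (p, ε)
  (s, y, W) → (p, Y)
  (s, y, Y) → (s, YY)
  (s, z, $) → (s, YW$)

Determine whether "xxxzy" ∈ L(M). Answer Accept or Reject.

Accept

(p, xxxzy, $)
  ε-move, top $: go to p, push WW$ → (p, xxxzy, WW$)
  read x, top W: go to p, push ε → (p, xxzy, W$)
  read x, top W: go to p, push ε → (p, xzy, $)
  ε-move, top $: go to p, push WW$ → (p, xzy, WW$)
  read x, top W: go to p, push ε → (p, zy, W$)
  read z, top W: go to s, push ε → (s, y, $)
  read y, top $: go to p, push ε → (p, ε, ε)
All input consumed and the stack is empty.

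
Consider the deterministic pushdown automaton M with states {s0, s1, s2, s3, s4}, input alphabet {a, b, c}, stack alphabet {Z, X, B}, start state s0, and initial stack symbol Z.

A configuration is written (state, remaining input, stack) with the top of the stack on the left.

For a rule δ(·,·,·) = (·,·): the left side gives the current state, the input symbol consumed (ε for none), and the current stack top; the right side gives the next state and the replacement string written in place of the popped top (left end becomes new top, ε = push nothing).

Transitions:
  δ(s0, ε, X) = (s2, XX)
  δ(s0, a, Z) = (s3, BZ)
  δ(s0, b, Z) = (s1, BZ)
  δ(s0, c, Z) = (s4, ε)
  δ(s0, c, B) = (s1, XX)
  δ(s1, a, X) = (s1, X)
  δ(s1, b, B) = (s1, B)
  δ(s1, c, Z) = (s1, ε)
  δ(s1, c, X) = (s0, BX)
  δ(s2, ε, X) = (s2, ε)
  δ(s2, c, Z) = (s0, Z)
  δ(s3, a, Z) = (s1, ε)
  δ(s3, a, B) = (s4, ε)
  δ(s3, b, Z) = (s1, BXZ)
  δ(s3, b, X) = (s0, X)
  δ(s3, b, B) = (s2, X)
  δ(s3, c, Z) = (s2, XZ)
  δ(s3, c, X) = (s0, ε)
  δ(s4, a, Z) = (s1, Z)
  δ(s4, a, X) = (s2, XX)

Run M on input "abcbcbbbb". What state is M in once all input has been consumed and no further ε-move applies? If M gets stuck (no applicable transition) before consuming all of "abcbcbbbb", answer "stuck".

stuck

(s0, abcbcbbbb, Z) ⊢ (s3, bcbcbbbb, BZ) ⊢ (s2, cbcbbbb, XZ) ⊢ (s2, cbcbbbb, Z) ⊢ (s0, bcbbbb, Z) ⊢ (s1, cbbbb, BZ)
No transition for (s1, c, top B); M blocks with input cbbbb remaining.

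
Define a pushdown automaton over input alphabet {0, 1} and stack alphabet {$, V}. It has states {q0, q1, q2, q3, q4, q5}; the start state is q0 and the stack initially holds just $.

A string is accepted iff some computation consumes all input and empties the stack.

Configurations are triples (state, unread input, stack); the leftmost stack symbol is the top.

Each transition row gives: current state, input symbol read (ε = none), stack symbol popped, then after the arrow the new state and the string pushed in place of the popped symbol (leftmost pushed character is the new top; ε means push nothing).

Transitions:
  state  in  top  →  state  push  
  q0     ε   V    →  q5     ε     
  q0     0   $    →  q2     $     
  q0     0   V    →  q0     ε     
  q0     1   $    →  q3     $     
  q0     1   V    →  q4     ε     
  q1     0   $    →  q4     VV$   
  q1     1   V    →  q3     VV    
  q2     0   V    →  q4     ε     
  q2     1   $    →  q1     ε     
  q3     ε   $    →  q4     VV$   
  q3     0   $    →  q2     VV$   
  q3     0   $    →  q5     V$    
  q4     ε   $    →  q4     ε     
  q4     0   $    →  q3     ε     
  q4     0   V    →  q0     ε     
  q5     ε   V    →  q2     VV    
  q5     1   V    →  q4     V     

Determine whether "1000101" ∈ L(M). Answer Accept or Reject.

Accept

One accepting computation: (q0, 1000101, $) ⊢ (q3, 000101, $) ⊢ (q2, 00101, VV$) ⊢ (q4, 0101, V$) ⊢ (q0, 101, $) ⊢ (q3, 01, $) ⊢ (q4, 01, VV$) ⊢ (q0, 1, V$) ⊢ (q4, ε, $) ⊢ (q4, ε, ε)
All input consumed and the stack is empty.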